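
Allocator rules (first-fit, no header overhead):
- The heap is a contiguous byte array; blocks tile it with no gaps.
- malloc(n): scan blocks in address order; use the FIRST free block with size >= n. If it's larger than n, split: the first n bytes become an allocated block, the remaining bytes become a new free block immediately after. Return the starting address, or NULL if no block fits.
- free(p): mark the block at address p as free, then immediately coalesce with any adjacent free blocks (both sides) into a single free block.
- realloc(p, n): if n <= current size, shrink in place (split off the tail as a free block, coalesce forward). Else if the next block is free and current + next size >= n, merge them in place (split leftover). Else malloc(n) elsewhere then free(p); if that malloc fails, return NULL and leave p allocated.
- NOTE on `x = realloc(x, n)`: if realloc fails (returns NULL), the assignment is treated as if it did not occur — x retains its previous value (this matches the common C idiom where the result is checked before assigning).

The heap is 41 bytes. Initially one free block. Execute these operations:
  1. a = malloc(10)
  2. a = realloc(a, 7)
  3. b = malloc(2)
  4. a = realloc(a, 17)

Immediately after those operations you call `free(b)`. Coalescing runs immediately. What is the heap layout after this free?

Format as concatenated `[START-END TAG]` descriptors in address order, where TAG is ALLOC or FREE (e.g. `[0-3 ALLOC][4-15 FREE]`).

Answer: [0-8 FREE][9-25 ALLOC][26-40 FREE]

Derivation:
Op 1: a = malloc(10) -> a = 0; heap: [0-9 ALLOC][10-40 FREE]
Op 2: a = realloc(a, 7) -> a = 0; heap: [0-6 ALLOC][7-40 FREE]
Op 3: b = malloc(2) -> b = 7; heap: [0-6 ALLOC][7-8 ALLOC][9-40 FREE]
Op 4: a = realloc(a, 17) -> a = 9; heap: [0-6 FREE][7-8 ALLOC][9-25 ALLOC][26-40 FREE]
free(b): b = 7 -> block [7-8 ALLOC]; mark free, coalesce with adjacent free neighbors -> [0-8 FREE][9-25 ALLOC][26-40 FREE]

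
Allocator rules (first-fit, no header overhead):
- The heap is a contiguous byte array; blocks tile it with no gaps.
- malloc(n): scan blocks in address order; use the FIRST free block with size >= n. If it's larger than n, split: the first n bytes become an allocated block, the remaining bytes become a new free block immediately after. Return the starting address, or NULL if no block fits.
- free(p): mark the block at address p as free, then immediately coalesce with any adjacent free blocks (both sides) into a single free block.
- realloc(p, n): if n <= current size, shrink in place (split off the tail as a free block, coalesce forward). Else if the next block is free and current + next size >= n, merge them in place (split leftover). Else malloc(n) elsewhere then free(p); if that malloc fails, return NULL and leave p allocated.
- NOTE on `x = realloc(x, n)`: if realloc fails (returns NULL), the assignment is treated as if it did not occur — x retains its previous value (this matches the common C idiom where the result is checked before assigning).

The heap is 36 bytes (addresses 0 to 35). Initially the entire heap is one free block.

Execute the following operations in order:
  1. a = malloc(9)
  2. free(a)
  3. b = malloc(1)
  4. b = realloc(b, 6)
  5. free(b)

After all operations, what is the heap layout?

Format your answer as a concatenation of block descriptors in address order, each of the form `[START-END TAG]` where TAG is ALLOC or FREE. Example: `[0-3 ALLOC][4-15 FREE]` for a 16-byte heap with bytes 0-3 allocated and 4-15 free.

Answer: [0-35 FREE]

Derivation:
Op 1: a = malloc(9) -> a = 0; heap: [0-8 ALLOC][9-35 FREE]
Op 2: free(a) -> (freed a); heap: [0-35 FREE]
Op 3: b = malloc(1) -> b = 0; heap: [0-0 ALLOC][1-35 FREE]
Op 4: b = realloc(b, 6) -> b = 0; heap: [0-5 ALLOC][6-35 FREE]
Op 5: free(b) -> (freed b); heap: [0-35 FREE]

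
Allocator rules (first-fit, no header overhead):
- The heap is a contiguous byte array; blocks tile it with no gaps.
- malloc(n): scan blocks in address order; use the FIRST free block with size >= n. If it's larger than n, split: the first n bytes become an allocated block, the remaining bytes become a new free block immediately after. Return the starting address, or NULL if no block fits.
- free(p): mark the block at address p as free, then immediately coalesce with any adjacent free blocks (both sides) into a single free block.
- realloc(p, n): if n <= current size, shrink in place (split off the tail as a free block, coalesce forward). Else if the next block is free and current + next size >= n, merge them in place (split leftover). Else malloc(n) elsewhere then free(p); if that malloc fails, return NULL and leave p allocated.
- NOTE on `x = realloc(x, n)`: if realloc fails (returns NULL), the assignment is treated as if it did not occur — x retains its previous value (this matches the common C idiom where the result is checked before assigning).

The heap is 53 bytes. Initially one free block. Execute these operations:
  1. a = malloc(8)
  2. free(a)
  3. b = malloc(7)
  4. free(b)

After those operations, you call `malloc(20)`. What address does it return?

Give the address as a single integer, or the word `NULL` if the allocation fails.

Op 1: a = malloc(8) -> a = 0; heap: [0-7 ALLOC][8-52 FREE]
Op 2: free(a) -> (freed a); heap: [0-52 FREE]
Op 3: b = malloc(7) -> b = 0; heap: [0-6 ALLOC][7-52 FREE]
Op 4: free(b) -> (freed b); heap: [0-52 FREE]
malloc(20): first-fit scan over [0-52 FREE] -> 0

Answer: 0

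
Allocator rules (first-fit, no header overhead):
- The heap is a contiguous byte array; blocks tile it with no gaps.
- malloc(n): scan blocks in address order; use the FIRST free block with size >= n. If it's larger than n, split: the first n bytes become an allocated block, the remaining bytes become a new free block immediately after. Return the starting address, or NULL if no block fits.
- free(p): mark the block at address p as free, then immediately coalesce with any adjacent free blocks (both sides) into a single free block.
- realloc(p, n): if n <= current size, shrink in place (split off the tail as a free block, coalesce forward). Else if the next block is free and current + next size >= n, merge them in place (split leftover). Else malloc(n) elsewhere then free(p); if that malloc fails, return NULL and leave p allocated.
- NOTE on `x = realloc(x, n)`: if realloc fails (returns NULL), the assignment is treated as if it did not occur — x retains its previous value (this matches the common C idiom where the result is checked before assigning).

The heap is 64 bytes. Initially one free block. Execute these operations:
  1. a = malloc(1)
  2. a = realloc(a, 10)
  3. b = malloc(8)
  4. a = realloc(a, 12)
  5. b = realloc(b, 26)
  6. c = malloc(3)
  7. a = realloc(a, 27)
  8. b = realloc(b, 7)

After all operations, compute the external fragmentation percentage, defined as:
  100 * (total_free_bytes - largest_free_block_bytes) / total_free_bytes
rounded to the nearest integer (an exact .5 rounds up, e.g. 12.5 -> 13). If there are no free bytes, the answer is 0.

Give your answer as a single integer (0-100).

Op 1: a = malloc(1) -> a = 0; heap: [0-0 ALLOC][1-63 FREE]
Op 2: a = realloc(a, 10) -> a = 0; heap: [0-9 ALLOC][10-63 FREE]
Op 3: b = malloc(8) -> b = 10; heap: [0-9 ALLOC][10-17 ALLOC][18-63 FREE]
Op 4: a = realloc(a, 12) -> a = 18; heap: [0-9 FREE][10-17 ALLOC][18-29 ALLOC][30-63 FREE]
Op 5: b = realloc(b, 26) -> b = 30; heap: [0-17 FREE][18-29 ALLOC][30-55 ALLOC][56-63 FREE]
Op 6: c = malloc(3) -> c = 0; heap: [0-2 ALLOC][3-17 FREE][18-29 ALLOC][30-55 ALLOC][56-63 FREE]
Op 7: a = realloc(a, 27) -> NULL (a unchanged); heap: [0-2 ALLOC][3-17 FREE][18-29 ALLOC][30-55 ALLOC][56-63 FREE]
Op 8: b = realloc(b, 7) -> b = 30; heap: [0-2 ALLOC][3-17 FREE][18-29 ALLOC][30-36 ALLOC][37-63 FREE]
Free blocks: [15 27] total_free=42 largest=27 -> 100*(42-27)/42 = 1500/42 ≈ 35.714 -> rounds to 36

Answer: 36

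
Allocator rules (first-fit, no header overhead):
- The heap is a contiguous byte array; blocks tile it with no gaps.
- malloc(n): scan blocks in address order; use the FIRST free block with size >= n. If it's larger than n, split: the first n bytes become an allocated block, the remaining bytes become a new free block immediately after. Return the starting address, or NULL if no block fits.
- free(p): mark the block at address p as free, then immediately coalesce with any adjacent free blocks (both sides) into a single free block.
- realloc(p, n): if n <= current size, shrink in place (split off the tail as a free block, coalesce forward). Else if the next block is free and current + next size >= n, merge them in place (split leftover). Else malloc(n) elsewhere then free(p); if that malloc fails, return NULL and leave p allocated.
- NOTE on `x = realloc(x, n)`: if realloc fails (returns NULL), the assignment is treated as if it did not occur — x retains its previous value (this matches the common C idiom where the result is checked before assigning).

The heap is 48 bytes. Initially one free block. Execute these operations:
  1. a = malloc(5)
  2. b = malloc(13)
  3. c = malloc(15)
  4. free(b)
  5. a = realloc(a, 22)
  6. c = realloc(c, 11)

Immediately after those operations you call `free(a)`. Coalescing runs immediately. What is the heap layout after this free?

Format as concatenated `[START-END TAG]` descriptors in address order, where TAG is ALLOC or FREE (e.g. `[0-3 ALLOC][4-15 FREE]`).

Answer: [0-17 FREE][18-28 ALLOC][29-47 FREE]

Derivation:
Op 1: a = malloc(5) -> a = 0; heap: [0-4 ALLOC][5-47 FREE]
Op 2: b = malloc(13) -> b = 5; heap: [0-4 ALLOC][5-17 ALLOC][18-47 FREE]
Op 3: c = malloc(15) -> c = 18; heap: [0-4 ALLOC][5-17 ALLOC][18-32 ALLOC][33-47 FREE]
Op 4: free(b) -> (freed b); heap: [0-4 ALLOC][5-17 FREE][18-32 ALLOC][33-47 FREE]
Op 5: a = realloc(a, 22) -> NULL (a unchanged); heap: [0-4 ALLOC][5-17 FREE][18-32 ALLOC][33-47 FREE]
Op 6: c = realloc(c, 11) -> c = 18; heap: [0-4 ALLOC][5-17 FREE][18-28 ALLOC][29-47 FREE]
free(a): a = 0 -> block [0-4 ALLOC]; mark free, coalesce with adjacent free neighbors -> [0-17 FREE][18-28 ALLOC][29-47 FREE]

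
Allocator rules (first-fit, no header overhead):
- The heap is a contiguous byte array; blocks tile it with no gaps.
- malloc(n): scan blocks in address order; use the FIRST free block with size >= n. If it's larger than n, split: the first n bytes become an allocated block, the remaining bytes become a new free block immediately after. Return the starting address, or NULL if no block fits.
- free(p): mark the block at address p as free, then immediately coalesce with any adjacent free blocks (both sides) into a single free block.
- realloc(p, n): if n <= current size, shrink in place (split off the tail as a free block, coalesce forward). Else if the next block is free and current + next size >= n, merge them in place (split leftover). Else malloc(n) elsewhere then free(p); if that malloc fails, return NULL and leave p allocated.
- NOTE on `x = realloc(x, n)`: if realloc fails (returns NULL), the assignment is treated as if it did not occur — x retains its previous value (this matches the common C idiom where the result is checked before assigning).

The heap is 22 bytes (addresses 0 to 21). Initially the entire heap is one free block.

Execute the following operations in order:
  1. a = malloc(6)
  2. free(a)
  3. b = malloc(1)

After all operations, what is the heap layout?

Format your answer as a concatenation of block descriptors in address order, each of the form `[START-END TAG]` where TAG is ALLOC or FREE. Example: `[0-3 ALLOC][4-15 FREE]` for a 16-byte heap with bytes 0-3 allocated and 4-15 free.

Answer: [0-0 ALLOC][1-21 FREE]

Derivation:
Op 1: a = malloc(6) -> a = 0; heap: [0-5 ALLOC][6-21 FREE]
Op 2: free(a) -> (freed a); heap: [0-21 FREE]
Op 3: b = malloc(1) -> b = 0; heap: [0-0 ALLOC][1-21 FREE]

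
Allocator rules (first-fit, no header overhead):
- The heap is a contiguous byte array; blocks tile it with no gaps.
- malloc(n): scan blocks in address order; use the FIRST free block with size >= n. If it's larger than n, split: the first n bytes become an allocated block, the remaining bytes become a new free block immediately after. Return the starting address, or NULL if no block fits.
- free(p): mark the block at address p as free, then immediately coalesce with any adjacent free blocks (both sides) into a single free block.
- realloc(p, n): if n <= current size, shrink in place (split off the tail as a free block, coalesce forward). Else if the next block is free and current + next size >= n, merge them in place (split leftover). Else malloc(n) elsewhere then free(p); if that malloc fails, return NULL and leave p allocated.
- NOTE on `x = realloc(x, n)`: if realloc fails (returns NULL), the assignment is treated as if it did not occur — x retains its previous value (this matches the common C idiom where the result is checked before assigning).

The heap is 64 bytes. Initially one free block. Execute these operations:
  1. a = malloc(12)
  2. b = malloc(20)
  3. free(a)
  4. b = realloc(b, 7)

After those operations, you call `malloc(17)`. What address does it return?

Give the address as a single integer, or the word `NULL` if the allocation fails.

Answer: 19

Derivation:
Op 1: a = malloc(12) -> a = 0; heap: [0-11 ALLOC][12-63 FREE]
Op 2: b = malloc(20) -> b = 12; heap: [0-11 ALLOC][12-31 ALLOC][32-63 FREE]
Op 3: free(a) -> (freed a); heap: [0-11 FREE][12-31 ALLOC][32-63 FREE]
Op 4: b = realloc(b, 7) -> b = 12; heap: [0-11 FREE][12-18 ALLOC][19-63 FREE]
malloc(17): first-fit scan over [0-11 FREE][12-18 ALLOC][19-63 FREE] -> 19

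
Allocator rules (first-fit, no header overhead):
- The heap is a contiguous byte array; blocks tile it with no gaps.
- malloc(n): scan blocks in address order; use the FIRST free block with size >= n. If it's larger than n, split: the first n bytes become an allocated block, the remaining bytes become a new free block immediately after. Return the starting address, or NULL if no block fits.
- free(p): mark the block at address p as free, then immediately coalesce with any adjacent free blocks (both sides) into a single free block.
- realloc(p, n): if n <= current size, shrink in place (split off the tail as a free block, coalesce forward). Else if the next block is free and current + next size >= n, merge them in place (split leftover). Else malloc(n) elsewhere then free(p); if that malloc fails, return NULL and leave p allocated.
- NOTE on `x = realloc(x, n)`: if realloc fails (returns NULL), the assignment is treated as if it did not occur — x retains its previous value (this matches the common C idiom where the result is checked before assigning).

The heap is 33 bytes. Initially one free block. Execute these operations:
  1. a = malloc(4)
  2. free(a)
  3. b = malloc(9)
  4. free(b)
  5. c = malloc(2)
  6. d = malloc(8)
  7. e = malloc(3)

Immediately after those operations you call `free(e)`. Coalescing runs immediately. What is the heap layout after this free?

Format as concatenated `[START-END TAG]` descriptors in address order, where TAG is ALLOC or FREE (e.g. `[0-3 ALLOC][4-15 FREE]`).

Answer: [0-1 ALLOC][2-9 ALLOC][10-32 FREE]

Derivation:
Op 1: a = malloc(4) -> a = 0; heap: [0-3 ALLOC][4-32 FREE]
Op 2: free(a) -> (freed a); heap: [0-32 FREE]
Op 3: b = malloc(9) -> b = 0; heap: [0-8 ALLOC][9-32 FREE]
Op 4: free(b) -> (freed b); heap: [0-32 FREE]
Op 5: c = malloc(2) -> c = 0; heap: [0-1 ALLOC][2-32 FREE]
Op 6: d = malloc(8) -> d = 2; heap: [0-1 ALLOC][2-9 ALLOC][10-32 FREE]
Op 7: e = malloc(3) -> e = 10; heap: [0-1 ALLOC][2-9 ALLOC][10-12 ALLOC][13-32 FREE]
free(e): e = 10 -> block [10-12 ALLOC]; mark free, coalesce with adjacent free neighbors -> [0-1 ALLOC][2-9 ALLOC][10-32 FREE]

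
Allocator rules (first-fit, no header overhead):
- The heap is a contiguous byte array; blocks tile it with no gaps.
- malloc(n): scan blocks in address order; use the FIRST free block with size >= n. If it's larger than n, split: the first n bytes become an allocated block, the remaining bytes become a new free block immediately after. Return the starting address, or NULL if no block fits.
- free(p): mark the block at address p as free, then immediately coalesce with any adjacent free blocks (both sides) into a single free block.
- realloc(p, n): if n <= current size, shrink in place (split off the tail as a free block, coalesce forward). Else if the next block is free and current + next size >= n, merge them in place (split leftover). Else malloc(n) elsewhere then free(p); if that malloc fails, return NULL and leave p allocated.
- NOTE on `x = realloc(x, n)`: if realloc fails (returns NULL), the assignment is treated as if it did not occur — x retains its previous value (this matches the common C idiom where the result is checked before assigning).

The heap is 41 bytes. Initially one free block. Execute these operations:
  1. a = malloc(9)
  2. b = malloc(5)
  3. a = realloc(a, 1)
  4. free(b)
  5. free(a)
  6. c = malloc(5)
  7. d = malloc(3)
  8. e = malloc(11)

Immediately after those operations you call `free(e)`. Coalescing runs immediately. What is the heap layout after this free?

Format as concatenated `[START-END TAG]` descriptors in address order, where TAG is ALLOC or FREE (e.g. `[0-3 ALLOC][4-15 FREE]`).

Answer: [0-4 ALLOC][5-7 ALLOC][8-40 FREE]

Derivation:
Op 1: a = malloc(9) -> a = 0; heap: [0-8 ALLOC][9-40 FREE]
Op 2: b = malloc(5) -> b = 9; heap: [0-8 ALLOC][9-13 ALLOC][14-40 FREE]
Op 3: a = realloc(a, 1) -> a = 0; heap: [0-0 ALLOC][1-8 FREE][9-13 ALLOC][14-40 FREE]
Op 4: free(b) -> (freed b); heap: [0-0 ALLOC][1-40 FREE]
Op 5: free(a) -> (freed a); heap: [0-40 FREE]
Op 6: c = malloc(5) -> c = 0; heap: [0-4 ALLOC][5-40 FREE]
Op 7: d = malloc(3) -> d = 5; heap: [0-4 ALLOC][5-7 ALLOC][8-40 FREE]
Op 8: e = malloc(11) -> e = 8; heap: [0-4 ALLOC][5-7 ALLOC][8-18 ALLOC][19-40 FREE]
free(e): e = 8 -> block [8-18 ALLOC]; mark free, coalesce with adjacent free neighbors -> [0-4 ALLOC][5-7 ALLOC][8-40 FREE]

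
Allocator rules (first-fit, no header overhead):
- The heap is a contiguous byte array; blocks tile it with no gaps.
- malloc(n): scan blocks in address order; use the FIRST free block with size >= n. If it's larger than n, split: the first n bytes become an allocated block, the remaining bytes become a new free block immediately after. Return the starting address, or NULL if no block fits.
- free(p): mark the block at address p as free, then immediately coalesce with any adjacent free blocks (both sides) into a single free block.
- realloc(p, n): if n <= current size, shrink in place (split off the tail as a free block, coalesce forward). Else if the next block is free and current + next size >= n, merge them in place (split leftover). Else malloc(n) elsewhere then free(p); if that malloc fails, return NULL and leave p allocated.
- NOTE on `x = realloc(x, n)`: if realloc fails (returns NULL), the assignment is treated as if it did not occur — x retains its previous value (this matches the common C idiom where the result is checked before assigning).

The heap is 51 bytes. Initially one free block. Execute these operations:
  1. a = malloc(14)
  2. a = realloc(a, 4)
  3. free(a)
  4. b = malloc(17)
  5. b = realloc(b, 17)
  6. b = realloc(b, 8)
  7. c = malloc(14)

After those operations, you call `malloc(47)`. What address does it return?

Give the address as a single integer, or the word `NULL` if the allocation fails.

Op 1: a = malloc(14) -> a = 0; heap: [0-13 ALLOC][14-50 FREE]
Op 2: a = realloc(a, 4) -> a = 0; heap: [0-3 ALLOC][4-50 FREE]
Op 3: free(a) -> (freed a); heap: [0-50 FREE]
Op 4: b = malloc(17) -> b = 0; heap: [0-16 ALLOC][17-50 FREE]
Op 5: b = realloc(b, 17) -> b = 0; heap: [0-16 ALLOC][17-50 FREE]
Op 6: b = realloc(b, 8) -> b = 0; heap: [0-7 ALLOC][8-50 FREE]
Op 7: c = malloc(14) -> c = 8; heap: [0-7 ALLOC][8-21 ALLOC][22-50 FREE]
malloc(47): first-fit scan over [0-7 ALLOC][8-21 ALLOC][22-50 FREE] -> NULL

Answer: NULL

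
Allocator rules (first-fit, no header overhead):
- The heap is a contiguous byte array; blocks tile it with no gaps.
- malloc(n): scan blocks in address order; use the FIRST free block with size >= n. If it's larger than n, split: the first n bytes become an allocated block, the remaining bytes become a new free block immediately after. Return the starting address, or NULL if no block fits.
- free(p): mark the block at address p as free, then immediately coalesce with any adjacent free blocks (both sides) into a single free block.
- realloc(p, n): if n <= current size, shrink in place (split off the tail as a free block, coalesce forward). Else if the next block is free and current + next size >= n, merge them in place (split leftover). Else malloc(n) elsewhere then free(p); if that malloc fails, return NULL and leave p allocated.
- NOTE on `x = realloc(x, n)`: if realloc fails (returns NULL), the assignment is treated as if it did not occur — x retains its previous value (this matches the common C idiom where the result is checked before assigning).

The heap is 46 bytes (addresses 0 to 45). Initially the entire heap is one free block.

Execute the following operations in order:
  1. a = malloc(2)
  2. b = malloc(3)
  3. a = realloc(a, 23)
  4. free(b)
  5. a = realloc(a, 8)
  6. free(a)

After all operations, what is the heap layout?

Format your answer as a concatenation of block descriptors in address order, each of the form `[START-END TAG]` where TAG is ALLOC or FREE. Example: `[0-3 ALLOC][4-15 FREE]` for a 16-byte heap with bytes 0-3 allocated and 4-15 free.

Answer: [0-45 FREE]

Derivation:
Op 1: a = malloc(2) -> a = 0; heap: [0-1 ALLOC][2-45 FREE]
Op 2: b = malloc(3) -> b = 2; heap: [0-1 ALLOC][2-4 ALLOC][5-45 FREE]
Op 3: a = realloc(a, 23) -> a = 5; heap: [0-1 FREE][2-4 ALLOC][5-27 ALLOC][28-45 FREE]
Op 4: free(b) -> (freed b); heap: [0-4 FREE][5-27 ALLOC][28-45 FREE]
Op 5: a = realloc(a, 8) -> a = 5; heap: [0-4 FREE][5-12 ALLOC][13-45 FREE]
Op 6: free(a) -> (freed a); heap: [0-45 FREE]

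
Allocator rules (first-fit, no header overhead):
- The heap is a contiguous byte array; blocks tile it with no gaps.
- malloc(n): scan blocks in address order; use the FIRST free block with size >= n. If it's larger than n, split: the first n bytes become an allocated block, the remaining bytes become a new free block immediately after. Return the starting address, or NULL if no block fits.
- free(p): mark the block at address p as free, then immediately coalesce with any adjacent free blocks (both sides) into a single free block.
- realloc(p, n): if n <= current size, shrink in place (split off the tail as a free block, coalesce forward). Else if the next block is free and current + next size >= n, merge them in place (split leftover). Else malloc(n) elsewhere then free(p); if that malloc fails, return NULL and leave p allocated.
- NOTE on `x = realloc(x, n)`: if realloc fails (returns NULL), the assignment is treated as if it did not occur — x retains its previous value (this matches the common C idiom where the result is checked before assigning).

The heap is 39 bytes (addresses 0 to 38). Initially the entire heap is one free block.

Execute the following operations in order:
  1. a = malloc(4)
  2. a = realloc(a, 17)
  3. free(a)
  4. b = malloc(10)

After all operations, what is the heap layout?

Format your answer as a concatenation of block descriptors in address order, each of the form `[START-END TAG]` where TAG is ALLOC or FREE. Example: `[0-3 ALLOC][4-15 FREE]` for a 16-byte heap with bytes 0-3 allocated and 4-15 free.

Answer: [0-9 ALLOC][10-38 FREE]

Derivation:
Op 1: a = malloc(4) -> a = 0; heap: [0-3 ALLOC][4-38 FREE]
Op 2: a = realloc(a, 17) -> a = 0; heap: [0-16 ALLOC][17-38 FREE]
Op 3: free(a) -> (freed a); heap: [0-38 FREE]
Op 4: b = malloc(10) -> b = 0; heap: [0-9 ALLOC][10-38 FREE]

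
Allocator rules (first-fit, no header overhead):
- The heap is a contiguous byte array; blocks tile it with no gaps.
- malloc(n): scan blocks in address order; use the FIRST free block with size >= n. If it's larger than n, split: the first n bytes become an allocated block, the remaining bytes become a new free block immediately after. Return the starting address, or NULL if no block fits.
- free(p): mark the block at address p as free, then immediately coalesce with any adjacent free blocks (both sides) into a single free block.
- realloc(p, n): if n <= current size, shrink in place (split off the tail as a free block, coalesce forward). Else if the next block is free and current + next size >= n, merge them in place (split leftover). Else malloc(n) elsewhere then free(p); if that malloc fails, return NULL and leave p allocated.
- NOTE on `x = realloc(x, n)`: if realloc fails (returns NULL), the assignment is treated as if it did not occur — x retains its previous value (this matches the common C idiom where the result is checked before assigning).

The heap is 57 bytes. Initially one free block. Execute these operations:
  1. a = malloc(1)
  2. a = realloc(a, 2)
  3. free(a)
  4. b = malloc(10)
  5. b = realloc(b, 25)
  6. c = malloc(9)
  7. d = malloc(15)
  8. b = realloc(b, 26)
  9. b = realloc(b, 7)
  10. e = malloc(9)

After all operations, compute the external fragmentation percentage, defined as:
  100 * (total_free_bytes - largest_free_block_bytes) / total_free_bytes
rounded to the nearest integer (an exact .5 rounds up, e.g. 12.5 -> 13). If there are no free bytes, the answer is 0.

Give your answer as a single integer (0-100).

Answer: 47

Derivation:
Op 1: a = malloc(1) -> a = 0; heap: [0-0 ALLOC][1-56 FREE]
Op 2: a = realloc(a, 2) -> a = 0; heap: [0-1 ALLOC][2-56 FREE]
Op 3: free(a) -> (freed a); heap: [0-56 FREE]
Op 4: b = malloc(10) -> b = 0; heap: [0-9 ALLOC][10-56 FREE]
Op 5: b = realloc(b, 25) -> b = 0; heap: [0-24 ALLOC][25-56 FREE]
Op 6: c = malloc(9) -> c = 25; heap: [0-24 ALLOC][25-33 ALLOC][34-56 FREE]
Op 7: d = malloc(15) -> d = 34; heap: [0-24 ALLOC][25-33 ALLOC][34-48 ALLOC][49-56 FREE]
Op 8: b = realloc(b, 26) -> NULL (b unchanged); heap: [0-24 ALLOC][25-33 ALLOC][34-48 ALLOC][49-56 FREE]
Op 9: b = realloc(b, 7) -> b = 0; heap: [0-6 ALLOC][7-24 FREE][25-33 ALLOC][34-48 ALLOC][49-56 FREE]
Op 10: e = malloc(9) -> e = 7; heap: [0-6 ALLOC][7-15 ALLOC][16-24 FREE][25-33 ALLOC][34-48 ALLOC][49-56 FREE]
Free blocks: [9 8] total_free=17 largest=9 -> 100*(17-9)/17 = 800/17 ≈ 47.059 -> rounds to 47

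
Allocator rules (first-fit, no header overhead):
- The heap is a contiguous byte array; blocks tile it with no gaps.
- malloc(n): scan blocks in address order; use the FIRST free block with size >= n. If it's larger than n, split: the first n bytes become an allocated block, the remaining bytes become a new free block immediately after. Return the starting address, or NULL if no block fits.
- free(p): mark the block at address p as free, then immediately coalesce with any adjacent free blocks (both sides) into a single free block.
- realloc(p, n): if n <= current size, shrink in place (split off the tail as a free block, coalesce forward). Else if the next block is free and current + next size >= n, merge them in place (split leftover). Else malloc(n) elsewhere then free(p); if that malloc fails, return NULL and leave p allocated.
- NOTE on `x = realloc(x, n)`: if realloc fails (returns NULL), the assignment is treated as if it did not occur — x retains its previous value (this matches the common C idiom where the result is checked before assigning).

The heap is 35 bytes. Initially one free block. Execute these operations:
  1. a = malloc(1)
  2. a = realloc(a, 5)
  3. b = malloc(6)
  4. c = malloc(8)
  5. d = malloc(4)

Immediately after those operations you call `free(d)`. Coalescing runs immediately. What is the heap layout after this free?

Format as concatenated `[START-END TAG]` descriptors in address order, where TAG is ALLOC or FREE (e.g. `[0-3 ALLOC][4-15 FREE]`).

Answer: [0-4 ALLOC][5-10 ALLOC][11-18 ALLOC][19-34 FREE]

Derivation:
Op 1: a = malloc(1) -> a = 0; heap: [0-0 ALLOC][1-34 FREE]
Op 2: a = realloc(a, 5) -> a = 0; heap: [0-4 ALLOC][5-34 FREE]
Op 3: b = malloc(6) -> b = 5; heap: [0-4 ALLOC][5-10 ALLOC][11-34 FREE]
Op 4: c = malloc(8) -> c = 11; heap: [0-4 ALLOC][5-10 ALLOC][11-18 ALLOC][19-34 FREE]
Op 5: d = malloc(4) -> d = 19; heap: [0-4 ALLOC][5-10 ALLOC][11-18 ALLOC][19-22 ALLOC][23-34 FREE]
free(d): d = 19 -> block [19-22 ALLOC]; mark free, coalesce with adjacent free neighbors -> [0-4 ALLOC][5-10 ALLOC][11-18 ALLOC][19-34 FREE]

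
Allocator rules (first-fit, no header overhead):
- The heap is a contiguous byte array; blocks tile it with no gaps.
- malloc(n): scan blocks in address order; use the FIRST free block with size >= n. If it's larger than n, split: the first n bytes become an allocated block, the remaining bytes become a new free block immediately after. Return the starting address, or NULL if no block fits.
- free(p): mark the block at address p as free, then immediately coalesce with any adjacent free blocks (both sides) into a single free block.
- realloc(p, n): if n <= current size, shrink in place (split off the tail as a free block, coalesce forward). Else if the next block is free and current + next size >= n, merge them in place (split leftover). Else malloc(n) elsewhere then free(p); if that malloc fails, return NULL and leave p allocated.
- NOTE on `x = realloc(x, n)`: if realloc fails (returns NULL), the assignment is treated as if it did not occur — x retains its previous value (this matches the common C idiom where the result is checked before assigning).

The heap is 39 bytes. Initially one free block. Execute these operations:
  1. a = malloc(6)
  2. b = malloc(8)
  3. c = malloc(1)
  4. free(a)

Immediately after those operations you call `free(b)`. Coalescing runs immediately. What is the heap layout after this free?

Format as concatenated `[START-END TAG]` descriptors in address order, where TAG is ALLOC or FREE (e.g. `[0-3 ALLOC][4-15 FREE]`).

Op 1: a = malloc(6) -> a = 0; heap: [0-5 ALLOC][6-38 FREE]
Op 2: b = malloc(8) -> b = 6; heap: [0-5 ALLOC][6-13 ALLOC][14-38 FREE]
Op 3: c = malloc(1) -> c = 14; heap: [0-5 ALLOC][6-13 ALLOC][14-14 ALLOC][15-38 FREE]
Op 4: free(a) -> (freed a); heap: [0-5 FREE][6-13 ALLOC][14-14 ALLOC][15-38 FREE]
free(b): b = 6 -> block [6-13 ALLOC]; mark free, coalesce with adjacent free neighbors -> [0-13 FREE][14-14 ALLOC][15-38 FREE]

Answer: [0-13 FREE][14-14 ALLOC][15-38 FREE]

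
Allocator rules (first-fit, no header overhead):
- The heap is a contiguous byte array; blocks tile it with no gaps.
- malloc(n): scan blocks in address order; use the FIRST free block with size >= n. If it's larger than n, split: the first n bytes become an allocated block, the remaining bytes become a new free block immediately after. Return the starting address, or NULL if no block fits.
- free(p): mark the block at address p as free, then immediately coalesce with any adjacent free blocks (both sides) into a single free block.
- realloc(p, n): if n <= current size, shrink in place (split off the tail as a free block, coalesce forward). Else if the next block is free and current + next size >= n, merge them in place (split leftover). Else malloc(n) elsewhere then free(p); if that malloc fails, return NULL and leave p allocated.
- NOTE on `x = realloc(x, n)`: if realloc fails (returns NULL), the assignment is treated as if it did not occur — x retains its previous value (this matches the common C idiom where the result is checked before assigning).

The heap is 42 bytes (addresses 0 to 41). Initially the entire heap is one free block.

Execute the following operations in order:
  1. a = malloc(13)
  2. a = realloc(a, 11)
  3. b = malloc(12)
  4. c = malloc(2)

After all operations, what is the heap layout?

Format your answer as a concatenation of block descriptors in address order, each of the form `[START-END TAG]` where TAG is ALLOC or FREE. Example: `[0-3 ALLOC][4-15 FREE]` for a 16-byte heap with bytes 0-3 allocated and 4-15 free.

Op 1: a = malloc(13) -> a = 0; heap: [0-12 ALLOC][13-41 FREE]
Op 2: a = realloc(a, 11) -> a = 0; heap: [0-10 ALLOC][11-41 FREE]
Op 3: b = malloc(12) -> b = 11; heap: [0-10 ALLOC][11-22 ALLOC][23-41 FREE]
Op 4: c = malloc(2) -> c = 23; heap: [0-10 ALLOC][11-22 ALLOC][23-24 ALLOC][25-41 FREE]

Answer: [0-10 ALLOC][11-22 ALLOC][23-24 ALLOC][25-41 FREE]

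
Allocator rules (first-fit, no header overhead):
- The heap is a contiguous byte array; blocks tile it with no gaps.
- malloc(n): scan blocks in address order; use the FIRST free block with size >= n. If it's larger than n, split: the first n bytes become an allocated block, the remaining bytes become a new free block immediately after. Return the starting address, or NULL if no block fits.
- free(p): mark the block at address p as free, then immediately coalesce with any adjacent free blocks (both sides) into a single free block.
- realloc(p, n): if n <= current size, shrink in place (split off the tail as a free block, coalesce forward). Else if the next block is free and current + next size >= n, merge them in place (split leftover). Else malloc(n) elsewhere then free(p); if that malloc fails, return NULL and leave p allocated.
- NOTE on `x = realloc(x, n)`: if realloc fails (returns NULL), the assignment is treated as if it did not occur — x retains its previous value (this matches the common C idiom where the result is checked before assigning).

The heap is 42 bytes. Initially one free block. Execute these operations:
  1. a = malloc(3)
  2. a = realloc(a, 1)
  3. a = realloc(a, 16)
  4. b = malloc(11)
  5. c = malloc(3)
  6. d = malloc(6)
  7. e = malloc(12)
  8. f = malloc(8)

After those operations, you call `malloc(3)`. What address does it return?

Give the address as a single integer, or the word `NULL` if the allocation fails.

Op 1: a = malloc(3) -> a = 0; heap: [0-2 ALLOC][3-41 FREE]
Op 2: a = realloc(a, 1) -> a = 0; heap: [0-0 ALLOC][1-41 FREE]
Op 3: a = realloc(a, 16) -> a = 0; heap: [0-15 ALLOC][16-41 FREE]
Op 4: b = malloc(11) -> b = 16; heap: [0-15 ALLOC][16-26 ALLOC][27-41 FREE]
Op 5: c = malloc(3) -> c = 27; heap: [0-15 ALLOC][16-26 ALLOC][27-29 ALLOC][30-41 FREE]
Op 6: d = malloc(6) -> d = 30; heap: [0-15 ALLOC][16-26 ALLOC][27-29 ALLOC][30-35 ALLOC][36-41 FREE]
Op 7: e = malloc(12) -> e = NULL; heap: [0-15 ALLOC][16-26 ALLOC][27-29 ALLOC][30-35 ALLOC][36-41 FREE]
Op 8: f = malloc(8) -> f = NULL; heap: [0-15 ALLOC][16-26 ALLOC][27-29 ALLOC][30-35 ALLOC][36-41 FREE]
malloc(3): first-fit scan over [0-15 ALLOC][16-26 ALLOC][27-29 ALLOC][30-35 ALLOC][36-41 FREE] -> 36

Answer: 36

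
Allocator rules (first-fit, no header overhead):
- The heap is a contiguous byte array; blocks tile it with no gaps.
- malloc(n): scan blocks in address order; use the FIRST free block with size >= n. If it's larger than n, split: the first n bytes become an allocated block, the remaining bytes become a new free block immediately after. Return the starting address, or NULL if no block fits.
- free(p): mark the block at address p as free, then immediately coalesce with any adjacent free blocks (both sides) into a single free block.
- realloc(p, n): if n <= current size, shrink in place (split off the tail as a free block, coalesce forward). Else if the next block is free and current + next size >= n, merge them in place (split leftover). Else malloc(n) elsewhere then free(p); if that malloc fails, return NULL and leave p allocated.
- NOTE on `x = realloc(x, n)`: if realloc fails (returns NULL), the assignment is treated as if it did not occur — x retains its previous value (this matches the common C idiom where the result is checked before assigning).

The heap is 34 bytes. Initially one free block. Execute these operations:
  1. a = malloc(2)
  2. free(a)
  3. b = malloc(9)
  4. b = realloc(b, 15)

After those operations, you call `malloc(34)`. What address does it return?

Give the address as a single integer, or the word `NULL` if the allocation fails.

Op 1: a = malloc(2) -> a = 0; heap: [0-1 ALLOC][2-33 FREE]
Op 2: free(a) -> (freed a); heap: [0-33 FREE]
Op 3: b = malloc(9) -> b = 0; heap: [0-8 ALLOC][9-33 FREE]
Op 4: b = realloc(b, 15) -> b = 0; heap: [0-14 ALLOC][15-33 FREE]
malloc(34): first-fit scan over [0-14 ALLOC][15-33 FREE] -> NULL

Answer: NULL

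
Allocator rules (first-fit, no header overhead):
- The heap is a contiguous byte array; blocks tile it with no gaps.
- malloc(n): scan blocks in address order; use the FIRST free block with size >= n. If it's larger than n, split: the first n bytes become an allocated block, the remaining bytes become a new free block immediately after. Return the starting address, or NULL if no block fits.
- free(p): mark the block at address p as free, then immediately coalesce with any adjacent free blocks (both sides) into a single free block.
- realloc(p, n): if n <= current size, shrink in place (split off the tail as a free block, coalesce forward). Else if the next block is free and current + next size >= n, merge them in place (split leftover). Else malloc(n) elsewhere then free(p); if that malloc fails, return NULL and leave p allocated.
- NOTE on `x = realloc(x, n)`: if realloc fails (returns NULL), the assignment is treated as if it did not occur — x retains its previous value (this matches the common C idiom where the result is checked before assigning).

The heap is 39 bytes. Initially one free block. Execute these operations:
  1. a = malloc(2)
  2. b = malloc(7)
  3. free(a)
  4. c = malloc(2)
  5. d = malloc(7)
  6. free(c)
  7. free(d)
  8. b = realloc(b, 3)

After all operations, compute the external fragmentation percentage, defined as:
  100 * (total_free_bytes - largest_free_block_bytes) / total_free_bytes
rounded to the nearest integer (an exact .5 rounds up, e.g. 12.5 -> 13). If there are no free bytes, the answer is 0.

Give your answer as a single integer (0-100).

Op 1: a = malloc(2) -> a = 0; heap: [0-1 ALLOC][2-38 FREE]
Op 2: b = malloc(7) -> b = 2; heap: [0-1 ALLOC][2-8 ALLOC][9-38 FREE]
Op 3: free(a) -> (freed a); heap: [0-1 FREE][2-8 ALLOC][9-38 FREE]
Op 4: c = malloc(2) -> c = 0; heap: [0-1 ALLOC][2-8 ALLOC][9-38 FREE]
Op 5: d = malloc(7) -> d = 9; heap: [0-1 ALLOC][2-8 ALLOC][9-15 ALLOC][16-38 FREE]
Op 6: free(c) -> (freed c); heap: [0-1 FREE][2-8 ALLOC][9-15 ALLOC][16-38 FREE]
Op 7: free(d) -> (freed d); heap: [0-1 FREE][2-8 ALLOC][9-38 FREE]
Op 8: b = realloc(b, 3) -> b = 2; heap: [0-1 FREE][2-4 ALLOC][5-38 FREE]
Free blocks: [2 34] total_free=36 largest=34 -> 100*(36-34)/36 = 200/36 ≈ 5.556 -> rounds to 6

Answer: 6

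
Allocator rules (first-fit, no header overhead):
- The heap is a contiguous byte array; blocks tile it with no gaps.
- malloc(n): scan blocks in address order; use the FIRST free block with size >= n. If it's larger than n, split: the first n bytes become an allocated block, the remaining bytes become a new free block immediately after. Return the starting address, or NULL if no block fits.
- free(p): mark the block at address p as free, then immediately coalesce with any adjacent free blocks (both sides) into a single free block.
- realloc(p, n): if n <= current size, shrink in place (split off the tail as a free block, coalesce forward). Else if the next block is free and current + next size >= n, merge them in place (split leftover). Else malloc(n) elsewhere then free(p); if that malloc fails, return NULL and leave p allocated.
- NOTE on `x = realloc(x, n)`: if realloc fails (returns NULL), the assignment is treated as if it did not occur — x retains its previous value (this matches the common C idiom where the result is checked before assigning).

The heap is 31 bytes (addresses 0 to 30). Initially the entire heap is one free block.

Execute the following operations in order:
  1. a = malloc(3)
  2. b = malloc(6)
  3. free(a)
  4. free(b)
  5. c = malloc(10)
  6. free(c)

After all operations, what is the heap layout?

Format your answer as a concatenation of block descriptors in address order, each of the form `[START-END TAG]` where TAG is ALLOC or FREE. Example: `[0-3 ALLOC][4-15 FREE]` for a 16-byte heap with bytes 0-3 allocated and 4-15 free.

Answer: [0-30 FREE]

Derivation:
Op 1: a = malloc(3) -> a = 0; heap: [0-2 ALLOC][3-30 FREE]
Op 2: b = malloc(6) -> b = 3; heap: [0-2 ALLOC][3-8 ALLOC][9-30 FREE]
Op 3: free(a) -> (freed a); heap: [0-2 FREE][3-8 ALLOC][9-30 FREE]
Op 4: free(b) -> (freed b); heap: [0-30 FREE]
Op 5: c = malloc(10) -> c = 0; heap: [0-9 ALLOC][10-30 FREE]
Op 6: free(c) -> (freed c); heap: [0-30 FREE]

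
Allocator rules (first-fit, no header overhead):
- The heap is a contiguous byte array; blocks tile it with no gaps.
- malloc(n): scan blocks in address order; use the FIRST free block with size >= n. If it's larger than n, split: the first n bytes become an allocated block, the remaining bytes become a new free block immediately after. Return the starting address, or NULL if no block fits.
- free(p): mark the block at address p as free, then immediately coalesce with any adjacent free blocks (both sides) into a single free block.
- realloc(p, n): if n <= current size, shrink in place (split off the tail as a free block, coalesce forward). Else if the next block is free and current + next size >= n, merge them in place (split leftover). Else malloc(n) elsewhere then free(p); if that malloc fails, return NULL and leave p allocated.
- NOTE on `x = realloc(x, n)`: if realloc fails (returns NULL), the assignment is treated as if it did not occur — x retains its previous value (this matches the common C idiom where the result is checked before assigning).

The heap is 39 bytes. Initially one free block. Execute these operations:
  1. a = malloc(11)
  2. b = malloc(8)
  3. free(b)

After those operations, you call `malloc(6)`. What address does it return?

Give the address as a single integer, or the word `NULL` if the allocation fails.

Op 1: a = malloc(11) -> a = 0; heap: [0-10 ALLOC][11-38 FREE]
Op 2: b = malloc(8) -> b = 11; heap: [0-10 ALLOC][11-18 ALLOC][19-38 FREE]
Op 3: free(b) -> (freed b); heap: [0-10 ALLOC][11-38 FREE]
malloc(6): first-fit scan over [0-10 ALLOC][11-38 FREE] -> 11

Answer: 11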